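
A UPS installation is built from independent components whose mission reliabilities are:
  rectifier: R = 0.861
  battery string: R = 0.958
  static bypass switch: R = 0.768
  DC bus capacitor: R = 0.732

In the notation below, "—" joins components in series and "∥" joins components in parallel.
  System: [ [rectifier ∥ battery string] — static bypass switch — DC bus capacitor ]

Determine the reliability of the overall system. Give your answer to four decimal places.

Parallel (rectifier and battery string): 1 − (1 − 0.861000)(1 − 0.958000) = 0.994162
Series ([0.994162], static bypass switch, and DC bus capacitor): 0.994162 × 0.768000 × 0.732000 = 0.5589

0.5589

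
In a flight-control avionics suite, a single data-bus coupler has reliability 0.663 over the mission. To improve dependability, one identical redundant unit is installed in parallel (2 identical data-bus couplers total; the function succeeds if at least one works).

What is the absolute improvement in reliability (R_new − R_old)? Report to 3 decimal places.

0.223

R_before = 0.663
R_after = 1 − (1 − 0.663)^2 = 0.886
ΔR = 0.886 − 0.663 = 0.223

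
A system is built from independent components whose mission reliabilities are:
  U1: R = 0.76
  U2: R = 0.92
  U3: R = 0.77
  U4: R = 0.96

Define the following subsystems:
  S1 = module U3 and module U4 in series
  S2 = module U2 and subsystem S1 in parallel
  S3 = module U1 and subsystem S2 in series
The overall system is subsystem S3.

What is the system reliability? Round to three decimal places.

Series (U3 and U4): 0.77000 × 0.96000 = 0.73920
Parallel (U2 and [0.73920]): 1 − (1 − 0.92000)(1 − 0.73920) = 0.97914
Series (U1 and [0.97914]): 0.76000 × 0.97914 = 0.744

0.744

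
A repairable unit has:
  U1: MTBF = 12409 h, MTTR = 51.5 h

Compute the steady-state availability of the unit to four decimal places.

A(U1) = MTBF/(MTBF+MTTR) = 12409/(12409+51.5) = 0.9959

0.9959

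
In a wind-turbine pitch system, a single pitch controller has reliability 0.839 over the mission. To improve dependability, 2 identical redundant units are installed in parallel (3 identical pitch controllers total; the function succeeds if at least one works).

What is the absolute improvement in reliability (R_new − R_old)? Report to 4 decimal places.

R_before = 0.839
R_after = 1 − (1 − 0.839)^3 = 0.9958
ΔR = 0.9958 − 0.839 = 0.1568

0.1568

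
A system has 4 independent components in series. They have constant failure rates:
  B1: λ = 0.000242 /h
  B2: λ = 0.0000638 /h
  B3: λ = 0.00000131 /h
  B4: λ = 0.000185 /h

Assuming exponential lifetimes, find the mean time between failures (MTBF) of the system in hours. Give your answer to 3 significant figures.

2030

Series of exponential components: λ_sys = Σ λ_i
λ_sys = 0.000242 + 0.0000638 + 0.00000131 + 0.000185 = 4.9211e-04 /h
MTBF = 1 / λ_sys = 2030 h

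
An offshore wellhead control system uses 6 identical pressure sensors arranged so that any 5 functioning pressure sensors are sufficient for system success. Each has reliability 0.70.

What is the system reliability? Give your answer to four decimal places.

R = Σ_{i=5}^{6} C(6,i) p^i (1−p)^{6−i} with p = 0.70
C(6,5)·0.70^5·0.30^1 = 0.302526
C(6,6)·0.70^6·0.30^0 = 0.117649
Sum = 0.4202

0.4202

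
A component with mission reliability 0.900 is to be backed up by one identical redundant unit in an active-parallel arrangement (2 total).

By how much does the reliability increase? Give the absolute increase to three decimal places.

0.090

R_before = 0.900
R_after = 1 − (1 − 0.900)^2 = 0.990
ΔR = 0.990 − 0.900 = 0.090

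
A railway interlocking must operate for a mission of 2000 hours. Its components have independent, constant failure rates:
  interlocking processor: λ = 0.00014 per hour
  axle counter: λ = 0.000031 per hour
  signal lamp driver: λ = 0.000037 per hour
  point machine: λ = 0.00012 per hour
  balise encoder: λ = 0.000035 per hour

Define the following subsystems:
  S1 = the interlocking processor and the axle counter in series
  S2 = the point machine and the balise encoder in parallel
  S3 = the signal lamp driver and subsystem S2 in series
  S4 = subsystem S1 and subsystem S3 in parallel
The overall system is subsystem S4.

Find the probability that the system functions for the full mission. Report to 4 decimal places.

R(interlocking processor) = exp(−0.00014 × 2000) = 0.755784
R(axle counter) = exp(−0.000031 × 2000) = 0.939883
R(signal lamp driver) = exp(−0.000037 × 2000) = 0.928672
R(point machine) = exp(−0.00012 × 2000) = 0.786628
R(balise encoder) = exp(−0.000035 × 2000) = 0.932394
Series (interlocking processor and axle counter): 0.755784 × 0.939883 = 0.710349
Parallel (point machine and balise encoder): 1 − (1 − 0.786628)(1 − 0.932394) = 0.985575
Series (signal lamp driver and [0.985575]): 0.928672 × 0.985575 = 0.915276
Parallel ([0.710349] and [0.915276]): 1 − (1 − 0.710349)(1 − 0.915276) = 0.9755

0.9755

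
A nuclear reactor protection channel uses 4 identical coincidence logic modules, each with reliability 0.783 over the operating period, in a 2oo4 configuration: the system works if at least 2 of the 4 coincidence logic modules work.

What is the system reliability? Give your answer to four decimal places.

R = Σ_{i=2}^{4} C(4,i) p^i (1−p)^{4−i} with p = 0.783
C(4,2)·0.783^2·0.217^2 = 0.173218
C(4,3)·0.783^3·0.217^1 = 0.416682
C(4,4)·0.783^4·0.217^0 = 0.375878
Sum = 0.9658

0.9658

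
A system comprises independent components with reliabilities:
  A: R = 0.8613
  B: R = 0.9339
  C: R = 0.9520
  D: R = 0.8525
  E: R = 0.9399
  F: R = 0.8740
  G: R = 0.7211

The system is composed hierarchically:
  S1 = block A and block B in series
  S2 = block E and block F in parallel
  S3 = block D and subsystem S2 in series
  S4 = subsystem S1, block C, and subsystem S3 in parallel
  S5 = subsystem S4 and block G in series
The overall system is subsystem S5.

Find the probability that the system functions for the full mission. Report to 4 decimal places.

0.7201

Series (A and B): 0.861300 × 0.933900 = 0.804368
Parallel (E and F): 1 − (1 − 0.939900)(1 − 0.874000) = 0.992427
Series (D and [0.992427]): 0.852500 × 0.992427 = 0.846044
Parallel ([0.804368], C, and [0.846044]): 1 − (1 − 0.804368)(1 − 0.952000)(1 − 0.846044) = 0.998554
Series ([0.998554] and G): 0.998554 × 0.721100 = 0.7201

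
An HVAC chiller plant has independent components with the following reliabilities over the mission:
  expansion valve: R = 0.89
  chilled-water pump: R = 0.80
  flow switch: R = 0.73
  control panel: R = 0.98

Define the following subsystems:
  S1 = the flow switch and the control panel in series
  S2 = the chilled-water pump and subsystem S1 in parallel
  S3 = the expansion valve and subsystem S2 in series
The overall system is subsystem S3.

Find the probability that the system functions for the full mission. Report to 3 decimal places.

Series (flow switch and control panel): 0.73000 × 0.98000 = 0.71540
Parallel (chilled-water pump and [0.71540]): 1 − (1 − 0.80000)(1 − 0.71540) = 0.94308
Series (expansion valve and [0.94308]): 0.89000 × 0.94308 = 0.839

0.839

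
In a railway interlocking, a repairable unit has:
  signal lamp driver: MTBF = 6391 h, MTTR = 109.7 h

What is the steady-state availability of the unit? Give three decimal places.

A(signal lamp driver) = MTBF/(MTBF+MTTR) = 6391/(6391+109.7) = 0.983

0.983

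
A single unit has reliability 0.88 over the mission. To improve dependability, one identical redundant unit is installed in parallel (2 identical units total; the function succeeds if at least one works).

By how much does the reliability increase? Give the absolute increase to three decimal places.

0.106

R_before = 0.88
R_after = 1 − (1 − 0.88)^2 = 0.986
ΔR = 0.986 − 0.88 = 0.106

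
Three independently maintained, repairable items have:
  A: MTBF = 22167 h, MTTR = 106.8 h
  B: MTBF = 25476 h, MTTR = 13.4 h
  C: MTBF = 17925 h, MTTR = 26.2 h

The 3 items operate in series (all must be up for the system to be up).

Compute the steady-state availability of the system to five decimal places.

A(A) = MTBF/(MTBF+MTTR) = 22167/(22167+106.8) = 0.995205
A(B) = MTBF/(MTBF+MTTR) = 25476/(25476+13.4) = 0.999474
A(C) = MTBF/(MTBF+MTTR) = 17925/(17925+26.2) = 0.998540
Series availability: 0.995205 × 0.999474 × 0.998540 = 0.99323

0.99323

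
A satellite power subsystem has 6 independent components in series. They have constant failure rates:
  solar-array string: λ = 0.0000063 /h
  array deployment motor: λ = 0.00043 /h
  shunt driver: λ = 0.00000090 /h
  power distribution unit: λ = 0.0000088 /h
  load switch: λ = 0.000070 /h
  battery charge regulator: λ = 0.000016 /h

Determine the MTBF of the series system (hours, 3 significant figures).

Series of exponential components: λ_sys = Σ λ_i
λ_sys = 0.0000063 + 0.00043 + 0.00000090 + 0.0000088 + 0.000070 + 0.000016 = 5.3200e-04 /h
MTBF = 1 / λ_sys = 1880 h

1880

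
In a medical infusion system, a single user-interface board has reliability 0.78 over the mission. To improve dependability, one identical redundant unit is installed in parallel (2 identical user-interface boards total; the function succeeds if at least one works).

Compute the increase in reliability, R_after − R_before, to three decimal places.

R_before = 0.78
R_after = 1 − (1 − 0.78)^2 = 0.952
ΔR = 0.952 − 0.78 = 0.172

0.172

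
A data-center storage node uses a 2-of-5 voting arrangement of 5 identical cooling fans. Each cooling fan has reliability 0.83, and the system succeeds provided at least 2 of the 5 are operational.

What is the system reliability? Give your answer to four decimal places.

0.9964

R = Σ_{i=2}^{5} C(5,i) p^i (1−p)^{5−i} with p = 0.83
C(5,2)·0.83^2·0.17^3 = 0.033846
C(5,3)·0.83^3·0.17^2 = 0.165246
C(5,4)·0.83^4·0.17^1 = 0.403396
C(5,5)·0.83^5·0.17^0 = 0.393904
Sum = 0.9964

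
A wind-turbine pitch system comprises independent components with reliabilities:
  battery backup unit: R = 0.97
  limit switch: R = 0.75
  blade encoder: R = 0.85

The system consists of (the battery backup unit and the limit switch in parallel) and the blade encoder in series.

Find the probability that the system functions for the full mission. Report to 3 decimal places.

0.844

Parallel (battery backup unit and limit switch): 1 − (1 − 0.97000)(1 − 0.75000) = 0.99250
Series ([0.99250] and blade encoder): 0.99250 × 0.85000 = 0.844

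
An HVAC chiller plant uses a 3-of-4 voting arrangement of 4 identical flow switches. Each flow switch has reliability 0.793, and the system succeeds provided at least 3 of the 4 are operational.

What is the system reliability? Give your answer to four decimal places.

R = Σ_{i=3}^{4} C(4,i) p^i (1−p)^{4−i} with p = 0.793
C(4,3)·0.793^3·0.207^1 = 0.412905
C(4,4)·0.793^4·0.207^0 = 0.395451
Sum = 0.8084

0.8084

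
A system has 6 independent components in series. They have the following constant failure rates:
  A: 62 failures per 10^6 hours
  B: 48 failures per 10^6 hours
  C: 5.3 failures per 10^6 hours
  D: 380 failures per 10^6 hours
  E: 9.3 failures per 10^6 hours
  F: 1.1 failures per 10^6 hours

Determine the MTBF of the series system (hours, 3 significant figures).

Series of exponential components: λ_sys = Σ λ_i
λ_sys = 0.000062 + 0.000048 + 0.0000053 + 0.00038 + 0.0000093 + 0.0000011 = 5.0570e-04 /h
MTBF = 1 / λ_sys = 1980 h

1980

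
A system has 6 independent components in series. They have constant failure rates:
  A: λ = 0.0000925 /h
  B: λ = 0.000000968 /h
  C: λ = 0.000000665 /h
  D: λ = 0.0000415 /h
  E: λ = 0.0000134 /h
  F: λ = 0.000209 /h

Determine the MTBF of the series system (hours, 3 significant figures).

2790

Series of exponential components: λ_sys = Σ λ_i
λ_sys = 0.0000925 + 0.000000968 + 0.000000665 + 0.0000415 + 0.0000134 + 0.000209 = 3.5803e-04 /h
MTBF = 1 / λ_sys = 2790 h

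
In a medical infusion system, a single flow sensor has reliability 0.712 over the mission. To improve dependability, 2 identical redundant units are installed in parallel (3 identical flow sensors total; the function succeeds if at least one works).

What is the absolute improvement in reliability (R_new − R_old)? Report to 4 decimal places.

R_before = 0.712
R_after = 1 − (1 − 0.712)^3 = 0.9761
ΔR = 0.9761 − 0.712 = 0.2641

0.2641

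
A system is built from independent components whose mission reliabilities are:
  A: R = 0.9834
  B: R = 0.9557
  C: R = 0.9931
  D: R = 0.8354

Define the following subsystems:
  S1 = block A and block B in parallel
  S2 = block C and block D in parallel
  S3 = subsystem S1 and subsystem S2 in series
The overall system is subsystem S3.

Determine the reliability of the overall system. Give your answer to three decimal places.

Parallel (A and B): 1 − (1 − 0.98340)(1 − 0.95570) = 0.99926
Parallel (C and D): 1 − (1 − 0.99310)(1 − 0.83540) = 0.99886
Series ([0.99926] and [0.99886]): 0.99926 × 0.99886 = 0.998

0.998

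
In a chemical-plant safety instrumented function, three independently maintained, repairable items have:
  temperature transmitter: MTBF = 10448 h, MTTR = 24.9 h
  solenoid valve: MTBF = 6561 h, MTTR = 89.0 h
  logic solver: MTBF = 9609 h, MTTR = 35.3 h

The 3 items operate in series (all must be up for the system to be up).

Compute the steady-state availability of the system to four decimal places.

0.9807

A(temperature transmitter) = MTBF/(MTBF+MTTR) = 10448/(10448+24.9) = 0.997622
A(solenoid valve) = MTBF/(MTBF+MTTR) = 6561/(6561+89.0) = 0.986617
A(logic solver) = MTBF/(MTBF+MTTR) = 9609/(9609+35.3) = 0.996340
Series availability: 0.997622 × 0.986617 × 0.996340 = 0.9807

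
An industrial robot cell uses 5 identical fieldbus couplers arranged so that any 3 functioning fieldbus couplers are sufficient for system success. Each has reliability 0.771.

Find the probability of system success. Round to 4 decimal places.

R = Σ_{i=3}^{5} C(5,i) p^i (1−p)^{5−i} with p = 0.771
C(5,3)·0.771^3·0.229^2 = 0.240344
C(5,4)·0.771^4·0.229^1 = 0.404597
C(5,5)·0.771^5·0.229^0 = 0.272441
Sum = 0.9174

0.9174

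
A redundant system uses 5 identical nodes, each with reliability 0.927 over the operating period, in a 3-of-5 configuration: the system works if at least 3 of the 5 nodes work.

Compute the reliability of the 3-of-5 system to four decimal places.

0.9965

R = Σ_{i=3}^{5} C(5,i) p^i (1−p)^{5−i} with p = 0.927
C(5,3)·0.927^3·0.073^2 = 0.042451
C(5,4)·0.927^4·0.073^1 = 0.269533
C(5,5)·0.927^5·0.073^0 = 0.684540
Sum = 0.9965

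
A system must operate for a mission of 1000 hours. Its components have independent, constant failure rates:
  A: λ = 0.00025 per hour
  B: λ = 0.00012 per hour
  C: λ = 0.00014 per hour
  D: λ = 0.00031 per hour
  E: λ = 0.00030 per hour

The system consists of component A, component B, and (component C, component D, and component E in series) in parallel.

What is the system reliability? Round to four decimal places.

0.9868

R(A) = exp(−0.00025 × 1000) = 0.778801
R(B) = exp(−0.00012 × 1000) = 0.886920
R(C) = exp(−0.00014 × 1000) = 0.869358
R(D) = exp(−0.00031 × 1000) = 0.733447
R(E) = exp(−0.00030 × 1000) = 0.740818
Series (C, D, and E): 0.869358 × 0.733447 × 0.740818 = 0.472366
Parallel (A, B, and [0.472366]): 1 − (1 − 0.778801)(1 − 0.886920)(1 − 0.472366) = 0.9868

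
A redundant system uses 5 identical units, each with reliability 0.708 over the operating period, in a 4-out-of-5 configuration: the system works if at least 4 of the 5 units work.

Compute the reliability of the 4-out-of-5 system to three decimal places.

R = Σ_{i=4}^{5} C(5,i) p^i (1−p)^{5−i} with p = 0.708
C(5,4)·0.708^4·0.292^1 = 0.36685
C(5,5)·0.708^5·0.292^0 = 0.17790
Sum = 0.545

0.545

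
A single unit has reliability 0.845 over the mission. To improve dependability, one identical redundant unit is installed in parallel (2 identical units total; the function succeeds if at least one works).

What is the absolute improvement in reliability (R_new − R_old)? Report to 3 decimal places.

0.131

R_before = 0.845
R_after = 1 − (1 − 0.845)^2 = 0.976
ΔR = 0.976 − 0.845 = 0.131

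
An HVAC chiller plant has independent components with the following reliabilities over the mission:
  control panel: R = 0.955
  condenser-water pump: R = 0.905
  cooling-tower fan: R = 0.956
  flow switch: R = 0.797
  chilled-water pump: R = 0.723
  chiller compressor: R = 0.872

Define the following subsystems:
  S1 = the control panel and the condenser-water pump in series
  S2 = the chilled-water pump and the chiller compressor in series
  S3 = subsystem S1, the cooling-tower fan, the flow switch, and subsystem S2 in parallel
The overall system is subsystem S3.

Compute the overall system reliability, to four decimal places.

Series (control panel and condenser-water pump): 0.955000 × 0.905000 = 0.864275
Series (chilled-water pump and chiller compressor): 0.723000 × 0.872000 = 0.630456
Parallel ([0.864275], cooling-tower fan, flow switch, and [0.630456]): 1 − (1 − 0.864275)(1 − 0.956000)(1 − 0.797000)(1 − 0.630456) = 0.9996

0.9996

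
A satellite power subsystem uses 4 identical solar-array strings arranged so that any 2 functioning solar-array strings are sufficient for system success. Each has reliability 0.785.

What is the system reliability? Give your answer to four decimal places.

R = Σ_{i=2}^{4} C(4,i) p^i (1−p)^{4−i} with p = 0.785
C(4,2)·0.785^2·0.215^2 = 0.170910
C(4,3)·0.785^3·0.215^1 = 0.416013
C(4,4)·0.785^4·0.215^0 = 0.379733
Sum = 0.9667

0.9667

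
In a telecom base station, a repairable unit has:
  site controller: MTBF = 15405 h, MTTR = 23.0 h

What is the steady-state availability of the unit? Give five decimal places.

A(site controller) = MTBF/(MTBF+MTTR) = 15405/(15405+23.0) = 0.99851

0.99851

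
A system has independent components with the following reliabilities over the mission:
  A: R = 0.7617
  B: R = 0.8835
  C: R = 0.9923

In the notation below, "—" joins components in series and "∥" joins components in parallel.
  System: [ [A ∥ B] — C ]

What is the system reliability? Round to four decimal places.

Parallel (A and B): 1 − (1 − 0.761700)(1 − 0.883500) = 0.972238
Series ([0.972238] and C): 0.972238 × 0.992300 = 0.9648

0.9648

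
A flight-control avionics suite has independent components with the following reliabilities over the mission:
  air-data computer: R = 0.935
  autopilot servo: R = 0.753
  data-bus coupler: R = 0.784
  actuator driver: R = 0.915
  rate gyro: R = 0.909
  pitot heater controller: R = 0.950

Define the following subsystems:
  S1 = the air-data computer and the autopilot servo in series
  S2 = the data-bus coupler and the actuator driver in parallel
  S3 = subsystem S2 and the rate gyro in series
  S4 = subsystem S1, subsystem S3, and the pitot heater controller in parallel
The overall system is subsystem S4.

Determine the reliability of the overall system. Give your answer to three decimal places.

Series (air-data computer and autopilot servo): 0.93500 × 0.75300 = 0.70406
Parallel (data-bus coupler and actuator driver): 1 − (1 − 0.78400)(1 − 0.91500) = 0.98164
Series ([0.98164] and rate gyro): 0.98164 × 0.90900 = 0.89231
Parallel ([0.70406], [0.89231], and pitot heater controller): 1 − (1 − 0.70406)(1 − 0.89231)(1 − 0.95000) = 0.998

0.998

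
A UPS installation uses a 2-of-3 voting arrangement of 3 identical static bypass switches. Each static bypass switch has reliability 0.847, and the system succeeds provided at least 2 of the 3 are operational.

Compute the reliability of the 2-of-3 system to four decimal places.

R = Σ_{i=2}^{3} C(3,i) p^i (1−p)^{3−i} with p = 0.847
C(3,2)·0.847^2·0.153^1 = 0.329291
C(3,3)·0.847^3·0.153^0 = 0.607645
Sum = 0.9369

0.9369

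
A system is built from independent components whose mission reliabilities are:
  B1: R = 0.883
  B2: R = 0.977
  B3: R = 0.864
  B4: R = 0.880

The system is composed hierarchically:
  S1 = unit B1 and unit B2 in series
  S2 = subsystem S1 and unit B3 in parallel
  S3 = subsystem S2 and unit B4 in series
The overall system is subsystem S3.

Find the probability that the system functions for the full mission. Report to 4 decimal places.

0.8636

Series (B1 and B2): 0.883000 × 0.977000 = 0.862691
Parallel ([0.862691] and B3): 1 − (1 − 0.862691)(1 − 0.864000) = 0.981326
Series ([0.981326] and B4): 0.981326 × 0.880000 = 0.8636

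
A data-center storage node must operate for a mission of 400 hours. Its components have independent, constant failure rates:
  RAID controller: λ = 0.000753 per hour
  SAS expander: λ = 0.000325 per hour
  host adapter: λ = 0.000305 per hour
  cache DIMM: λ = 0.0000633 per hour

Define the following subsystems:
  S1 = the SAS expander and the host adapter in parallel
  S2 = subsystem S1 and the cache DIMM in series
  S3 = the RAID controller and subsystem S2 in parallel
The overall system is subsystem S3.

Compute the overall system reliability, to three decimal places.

0.990

R(RAID controller) = exp(−0.000753 × 400) = 0.73993
R(SAS expander) = exp(−0.000325 × 400) = 0.87810
R(host adapter) = exp(−0.000305 × 400) = 0.88515
R(cache DIMM) = exp(−0.0000633 × 400) = 0.97500
Parallel (SAS expander and host adapter): 1 − (1 − 0.87810)(1 − 0.88515) = 0.98600
Series ([0.98600] and cache DIMM): 0.98600 × 0.97500 = 0.96135
Parallel (RAID controller and [0.96135]): 1 − (1 − 0.73993)(1 − 0.96135) = 0.990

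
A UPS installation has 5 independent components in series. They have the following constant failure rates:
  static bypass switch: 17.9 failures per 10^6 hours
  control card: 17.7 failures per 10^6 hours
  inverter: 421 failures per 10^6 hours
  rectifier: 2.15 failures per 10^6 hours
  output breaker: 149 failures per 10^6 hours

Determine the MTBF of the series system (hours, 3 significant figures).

1650

Series of exponential components: λ_sys = Σ λ_i
λ_sys = 0.0000179 + 0.0000177 + 0.000421 + 0.00000215 + 0.000149 = 6.0775e-04 /h
MTBF = 1 / λ_sys = 1650 h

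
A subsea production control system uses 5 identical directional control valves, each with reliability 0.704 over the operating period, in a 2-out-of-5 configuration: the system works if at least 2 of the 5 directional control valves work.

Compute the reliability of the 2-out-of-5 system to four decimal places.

R = Σ_{i=2}^{5} C(5,i) p^i (1−p)^{5−i} with p = 0.704
C(5,2)·0.704^2·0.296^3 = 0.128535
C(5,3)·0.704^3·0.296^2 = 0.305704
C(5,4)·0.704^4·0.296^1 = 0.363540
C(5,5)·0.704^5·0.296^0 = 0.172927
Sum = 0.9707

0.9707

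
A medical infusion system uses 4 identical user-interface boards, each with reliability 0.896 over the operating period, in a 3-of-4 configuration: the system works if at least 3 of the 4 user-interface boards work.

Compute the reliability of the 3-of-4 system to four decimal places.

R = Σ_{i=3}^{4} C(4,i) p^i (1−p)^{4−i} with p = 0.896
C(4,3)·0.896^3·0.104^1 = 0.299238
C(4,4)·0.896^4·0.104^0 = 0.644514
Sum = 0.9438

0.9438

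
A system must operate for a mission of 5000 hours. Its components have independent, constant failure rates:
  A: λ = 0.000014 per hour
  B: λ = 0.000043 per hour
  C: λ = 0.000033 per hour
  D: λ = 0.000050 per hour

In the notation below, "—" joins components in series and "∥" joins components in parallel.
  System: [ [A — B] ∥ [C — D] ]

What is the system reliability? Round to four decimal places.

0.9158

R(A) = exp(−0.000014 × 5000) = 0.932394
R(B) = exp(−0.000043 × 5000) = 0.806541
R(C) = exp(−0.000033 × 5000) = 0.847894
R(D) = exp(−0.000050 × 5000) = 0.778801
Series (A and B): 0.932394 × 0.806541 = 0.752014
Series (C and D): 0.847894 × 0.778801 = 0.660341
Parallel ([0.752014] and [0.660341]): 1 − (1 − 0.752014)(1 − 0.660341) = 0.9158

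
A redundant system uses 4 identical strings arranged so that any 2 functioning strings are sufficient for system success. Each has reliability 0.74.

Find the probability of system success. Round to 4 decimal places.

R = Σ_{i=2}^{4} C(4,i) p^i (1−p)^{4−i} with p = 0.74
C(4,2)·0.74^2·0.26^2 = 0.222107
C(4,3)·0.74^3·0.26^1 = 0.421433
C(4,4)·0.74^4·0.26^0 = 0.299866
Sum = 0.9434

0.9434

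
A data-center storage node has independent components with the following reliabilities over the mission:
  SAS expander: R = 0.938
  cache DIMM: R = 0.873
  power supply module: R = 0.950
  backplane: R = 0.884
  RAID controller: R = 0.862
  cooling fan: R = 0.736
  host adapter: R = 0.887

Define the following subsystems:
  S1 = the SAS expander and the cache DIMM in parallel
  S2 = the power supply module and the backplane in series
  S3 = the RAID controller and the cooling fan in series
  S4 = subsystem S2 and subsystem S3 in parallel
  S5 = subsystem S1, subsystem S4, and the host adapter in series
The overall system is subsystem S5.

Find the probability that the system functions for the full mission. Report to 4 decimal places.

0.8285

Parallel (SAS expander and cache DIMM): 1 − (1 − 0.938000)(1 − 0.873000) = 0.992126
Series (power supply module and backplane): 0.950000 × 0.884000 = 0.839800
Series (RAID controller and cooling fan): 0.862000 × 0.736000 = 0.634432
Parallel ([0.839800] and [0.634432]): 1 − (1 − 0.839800)(1 − 0.634432) = 0.941436
Series ([0.992126], [0.941436], and host adapter): 0.992126 × 0.941436 × 0.887000 = 0.8285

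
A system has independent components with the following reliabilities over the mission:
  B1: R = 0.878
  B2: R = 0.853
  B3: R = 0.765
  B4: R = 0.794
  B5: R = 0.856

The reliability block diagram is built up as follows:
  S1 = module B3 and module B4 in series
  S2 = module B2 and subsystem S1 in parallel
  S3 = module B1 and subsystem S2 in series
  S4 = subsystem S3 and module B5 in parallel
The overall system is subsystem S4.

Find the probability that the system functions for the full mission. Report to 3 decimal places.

Series (B3 and B4): 0.76500 × 0.79400 = 0.60741
Parallel (B2 and [0.60741]): 1 − (1 − 0.85300)(1 − 0.60741) = 0.94229
Series (B1 and [0.94229]): 0.87800 × 0.94229 = 0.82733
Parallel ([0.82733] and B5): 1 − (1 − 0.82733)(1 − 0.85600) = 0.975

0.975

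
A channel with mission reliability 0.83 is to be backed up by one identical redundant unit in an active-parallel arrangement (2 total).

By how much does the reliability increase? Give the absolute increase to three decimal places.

0.141

R_before = 0.83
R_after = 1 − (1 − 0.83)^2 = 0.971
ΔR = 0.971 − 0.83 = 0.141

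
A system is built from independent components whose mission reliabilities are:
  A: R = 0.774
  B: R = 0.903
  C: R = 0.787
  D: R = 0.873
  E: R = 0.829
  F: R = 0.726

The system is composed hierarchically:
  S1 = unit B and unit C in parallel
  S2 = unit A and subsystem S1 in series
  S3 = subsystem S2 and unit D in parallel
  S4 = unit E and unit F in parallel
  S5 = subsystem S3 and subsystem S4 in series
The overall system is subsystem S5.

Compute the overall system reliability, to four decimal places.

0.9239

Parallel (B and C): 1 − (1 − 0.903000)(1 − 0.787000) = 0.979339
Series (A and [0.979339]): 0.774000 × 0.979339 = 0.758008
Parallel ([0.758008] and D): 1 − (1 − 0.758008)(1 − 0.873000) = 0.969267
Parallel (E and F): 1 − (1 − 0.829000)(1 − 0.726000) = 0.953146
Series ([0.969267] and [0.953146]): 0.969267 × 0.953146 = 0.9239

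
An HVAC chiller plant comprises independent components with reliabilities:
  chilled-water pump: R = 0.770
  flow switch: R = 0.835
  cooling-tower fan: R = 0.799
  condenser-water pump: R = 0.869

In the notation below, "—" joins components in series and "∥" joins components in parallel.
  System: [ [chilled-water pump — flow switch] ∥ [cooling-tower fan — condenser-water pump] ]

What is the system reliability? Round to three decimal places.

0.891

Series (chilled-water pump and flow switch): 0.77000 × 0.83500 = 0.64295
Series (cooling-tower fan and condenser-water pump): 0.79900 × 0.86900 = 0.69433
Parallel ([0.64295] and [0.69433]): 1 − (1 − 0.64295)(1 − 0.69433) = 0.891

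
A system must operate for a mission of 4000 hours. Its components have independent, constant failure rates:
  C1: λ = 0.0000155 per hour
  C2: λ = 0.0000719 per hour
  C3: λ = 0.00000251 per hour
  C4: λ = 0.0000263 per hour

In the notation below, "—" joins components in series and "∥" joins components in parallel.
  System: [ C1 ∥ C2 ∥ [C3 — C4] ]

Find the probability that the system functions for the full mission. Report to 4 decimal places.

0.9984

R(C1) = exp(−0.0000155 × 4000) = 0.939883
R(C2) = exp(−0.0000719 × 4000) = 0.750062
R(C3) = exp(−0.00000251 × 4000) = 0.990010
R(C4) = exp(−0.0000263 × 4000) = 0.900144
Series (C3 and C4): 0.990010 × 0.900144 = 0.891152
Parallel (C1, C2, and [0.891152]): 1 − (1 − 0.939883)(1 − 0.750062)(1 − 0.891152) = 0.9984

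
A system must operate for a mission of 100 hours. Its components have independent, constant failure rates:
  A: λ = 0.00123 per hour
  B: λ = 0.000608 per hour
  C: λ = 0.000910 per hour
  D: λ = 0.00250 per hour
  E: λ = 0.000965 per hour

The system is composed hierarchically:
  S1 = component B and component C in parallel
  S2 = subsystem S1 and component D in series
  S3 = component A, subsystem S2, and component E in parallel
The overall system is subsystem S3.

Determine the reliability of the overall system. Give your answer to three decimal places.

0.998

R(A) = exp(−0.00123 × 100) = 0.88426
R(B) = exp(−0.000608 × 100) = 0.94101
R(C) = exp(−0.000910 × 100) = 0.91302
R(D) = exp(−0.00250 × 100) = 0.77880
R(E) = exp(−0.000965 × 100) = 0.90801
Parallel (B and C): 1 − (1 − 0.94101)(1 − 0.91302) = 0.99487
Series ([0.99487] and D): 0.99487 × 0.77880 = 0.77480
Parallel (A, [0.77480], and E): 1 − (1 − 0.88426)(1 − 0.77480)(1 − 0.90801) = 0.998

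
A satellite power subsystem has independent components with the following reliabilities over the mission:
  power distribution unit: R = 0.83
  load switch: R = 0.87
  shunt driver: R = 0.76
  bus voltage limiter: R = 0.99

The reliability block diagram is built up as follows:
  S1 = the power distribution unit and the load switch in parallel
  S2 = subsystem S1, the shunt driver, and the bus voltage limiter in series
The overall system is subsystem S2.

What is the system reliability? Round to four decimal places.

Parallel (power distribution unit and load switch): 1 − (1 − 0.830000)(1 − 0.870000) = 0.977900
Series ([0.977900], shunt driver, and bus voltage limiter): 0.977900 × 0.760000 × 0.990000 = 0.7358

0.7358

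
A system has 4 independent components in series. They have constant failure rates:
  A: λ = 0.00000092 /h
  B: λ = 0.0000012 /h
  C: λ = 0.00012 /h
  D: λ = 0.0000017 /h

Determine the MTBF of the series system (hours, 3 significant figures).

Series of exponential components: λ_sys = Σ λ_i
λ_sys = 0.00000092 + 0.0000012 + 0.00012 + 0.0000017 = 1.2382e-04 /h
MTBF = 1 / λ_sys = 8080 h

8080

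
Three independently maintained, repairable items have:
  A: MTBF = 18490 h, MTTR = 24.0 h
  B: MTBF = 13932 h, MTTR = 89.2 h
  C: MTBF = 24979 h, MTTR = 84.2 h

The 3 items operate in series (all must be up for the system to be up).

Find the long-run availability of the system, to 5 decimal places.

A(A) = MTBF/(MTBF+MTTR) = 18490/(18490+24.0) = 0.998704
A(B) = MTBF/(MTBF+MTTR) = 13932/(13932+89.2) = 0.993638
A(C) = MTBF/(MTBF+MTTR) = 24979/(24979+84.2) = 0.996640
Series availability: 0.998704 × 0.993638 × 0.996640 = 0.98902

0.98902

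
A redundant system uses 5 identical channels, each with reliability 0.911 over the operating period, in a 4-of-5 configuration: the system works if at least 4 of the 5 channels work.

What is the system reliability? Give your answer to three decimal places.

0.934

R = Σ_{i=4}^{5} C(5,i) p^i (1−p)^{5−i} with p = 0.911
C(5,4)·0.911^4·0.089^1 = 0.30650
C(5,5)·0.911^5·0.089^0 = 0.62747
Sum = 0.934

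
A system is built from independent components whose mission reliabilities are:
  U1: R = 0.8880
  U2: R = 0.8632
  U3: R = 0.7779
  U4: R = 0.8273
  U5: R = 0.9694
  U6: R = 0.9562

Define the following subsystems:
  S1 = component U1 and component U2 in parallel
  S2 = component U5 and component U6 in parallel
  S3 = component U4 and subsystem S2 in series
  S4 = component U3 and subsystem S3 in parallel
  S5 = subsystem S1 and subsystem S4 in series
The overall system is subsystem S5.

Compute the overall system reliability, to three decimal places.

0.947

Parallel (U1 and U2): 1 − (1 − 0.88800)(1 − 0.86320) = 0.98468
Parallel (U5 and U6): 1 − (1 − 0.96940)(1 − 0.95620) = 0.99866
Series (U4 and [0.99866]): 0.82730 × 0.99866 = 0.82619
Parallel (U3 and [0.82619]): 1 − (1 − 0.77790)(1 − 0.82619) = 0.96140
Series ([0.98468] and [0.96140]): 0.98468 × 0.96140 = 0.947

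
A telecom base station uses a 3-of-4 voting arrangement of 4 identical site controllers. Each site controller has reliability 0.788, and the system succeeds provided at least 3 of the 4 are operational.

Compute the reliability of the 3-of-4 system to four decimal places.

0.8005

R = Σ_{i=3}^{4} C(4,i) p^i (1−p)^{4−i} with p = 0.788
C(4,3)·0.788^3·0.212^1 = 0.414930
C(4,4)·0.788^4·0.212^0 = 0.385571
Sum = 0.8005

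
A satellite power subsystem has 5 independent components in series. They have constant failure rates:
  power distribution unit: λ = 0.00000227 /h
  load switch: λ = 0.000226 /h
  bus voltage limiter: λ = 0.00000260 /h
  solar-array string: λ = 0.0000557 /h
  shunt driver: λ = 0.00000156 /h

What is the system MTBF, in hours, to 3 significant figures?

3470

Series of exponential components: λ_sys = Σ λ_i
λ_sys = 0.00000227 + 0.000226 + 0.00000260 + 0.0000557 + 0.00000156 = 2.8813e-04 /h
MTBF = 1 / λ_sys = 3470 h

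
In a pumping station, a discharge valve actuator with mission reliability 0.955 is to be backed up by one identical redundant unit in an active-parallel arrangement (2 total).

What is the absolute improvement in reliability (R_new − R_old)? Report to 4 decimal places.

0.0430

R_before = 0.955
R_after = 1 − (1 − 0.955)^2 = 0.9980
ΔR = 0.9980 − 0.955 = 0.0430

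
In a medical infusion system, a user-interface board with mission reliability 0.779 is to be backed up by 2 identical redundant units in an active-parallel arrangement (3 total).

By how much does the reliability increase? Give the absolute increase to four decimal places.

R_before = 0.779
R_after = 1 − (1 − 0.779)^3 = 0.9892
ΔR = 0.9892 − 0.779 = 0.2102

0.2102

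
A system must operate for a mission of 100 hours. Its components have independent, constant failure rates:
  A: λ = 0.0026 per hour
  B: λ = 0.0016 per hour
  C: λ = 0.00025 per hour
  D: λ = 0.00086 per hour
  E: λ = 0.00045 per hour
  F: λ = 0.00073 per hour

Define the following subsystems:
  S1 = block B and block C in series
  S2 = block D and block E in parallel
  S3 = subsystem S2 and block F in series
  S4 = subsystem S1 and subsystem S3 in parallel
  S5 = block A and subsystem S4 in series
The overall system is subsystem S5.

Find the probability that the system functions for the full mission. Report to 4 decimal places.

0.7614

R(A) = exp(−0.0026 × 100) = 0.771052
R(B) = exp(−0.0016 × 100) = 0.852144
R(C) = exp(−0.00025 × 100) = 0.975310
R(D) = exp(−0.00086 × 100) = 0.917594
R(E) = exp(−0.00045 × 100) = 0.955997
R(F) = exp(−0.00073 × 100) = 0.929601
Series (B and C): 0.852144 × 0.975310 = 0.831105
Parallel (D and E): 1 − (1 − 0.917594)(1 − 0.955997) = 0.996374
Series ([0.996374] and F): 0.996374 × 0.929601 = 0.926230
Parallel ([0.831105] and [0.926230]): 1 − (1 − 0.831105)(1 − 0.926230) = 0.987541
Series (A and [0.987541]): 0.771052 × 0.987541 = 0.7614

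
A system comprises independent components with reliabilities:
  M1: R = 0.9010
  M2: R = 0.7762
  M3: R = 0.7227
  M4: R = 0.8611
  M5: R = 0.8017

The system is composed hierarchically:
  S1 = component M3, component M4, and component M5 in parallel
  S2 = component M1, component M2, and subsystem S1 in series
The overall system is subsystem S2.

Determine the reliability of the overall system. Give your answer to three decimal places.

0.694

Parallel (M3, M4, and M5): 1 − (1 − 0.72270)(1 − 0.86110)(1 − 0.80170) = 0.99236
Series (M1, M2, and [0.99236]): 0.90100 × 0.77620 × 0.99236 = 0.694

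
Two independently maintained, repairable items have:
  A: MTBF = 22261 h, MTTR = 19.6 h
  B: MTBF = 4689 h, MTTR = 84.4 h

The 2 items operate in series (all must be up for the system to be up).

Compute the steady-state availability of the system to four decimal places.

0.9815

A(A) = MTBF/(MTBF+MTTR) = 22261/(22261+19.6) = 0.999120
A(B) = MTBF/(MTBF+MTTR) = 4689/(4689+84.4) = 0.982319
Series availability: 0.999120 × 0.982319 = 0.9815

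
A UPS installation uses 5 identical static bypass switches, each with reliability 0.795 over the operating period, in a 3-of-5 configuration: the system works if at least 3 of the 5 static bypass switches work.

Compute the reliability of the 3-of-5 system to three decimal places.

0.938

R = Σ_{i=3}^{5} C(5,i) p^i (1−p)^{5−i} with p = 0.795
C(5,3)·0.795^3·0.205^2 = 0.21116
C(5,4)·0.795^4·0.205^1 = 0.40944
C(5,5)·0.795^5·0.205^0 = 0.31757
Sum = 0.938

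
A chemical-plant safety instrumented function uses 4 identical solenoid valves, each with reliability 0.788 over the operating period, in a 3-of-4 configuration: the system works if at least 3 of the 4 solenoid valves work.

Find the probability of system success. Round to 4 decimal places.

0.8005

R = Σ_{i=3}^{4} C(4,i) p^i (1−p)^{4−i} with p = 0.788
C(4,3)·0.788^3·0.212^1 = 0.414930
C(4,4)·0.788^4·0.212^0 = 0.385571
Sum = 0.8005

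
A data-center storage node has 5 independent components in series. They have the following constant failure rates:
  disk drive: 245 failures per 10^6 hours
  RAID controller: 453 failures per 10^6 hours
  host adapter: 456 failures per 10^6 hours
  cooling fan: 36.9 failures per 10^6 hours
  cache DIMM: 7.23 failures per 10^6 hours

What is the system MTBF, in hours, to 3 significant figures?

835

Series of exponential components: λ_sys = Σ λ_i
λ_sys = 0.000245 + 0.000453 + 0.000456 + 0.0000369 + 0.00000723 = 1.1981e-03 /h
MTBF = 1 / λ_sys = 835 h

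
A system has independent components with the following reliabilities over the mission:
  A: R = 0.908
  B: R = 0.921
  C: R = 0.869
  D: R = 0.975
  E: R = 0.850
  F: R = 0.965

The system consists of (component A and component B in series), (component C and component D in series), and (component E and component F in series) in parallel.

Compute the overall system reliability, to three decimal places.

0.996

Series (A and B): 0.90800 × 0.92100 = 0.83627
Series (C and D): 0.86900 × 0.97500 = 0.84728
Series (E and F): 0.85000 × 0.96500 = 0.82025
Parallel ([0.83627], [0.84728], and [0.82025]): 1 − (1 − 0.83627)(1 − 0.84728)(1 − 0.82025) = 0.996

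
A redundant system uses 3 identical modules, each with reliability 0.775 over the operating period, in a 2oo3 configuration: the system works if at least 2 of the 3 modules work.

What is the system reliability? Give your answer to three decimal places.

0.871

R = Σ_{i=2}^{3} C(3,i) p^i (1−p)^{3−i} with p = 0.775
C(3,2)·0.775^2·0.225^1 = 0.40542
C(3,3)·0.775^3·0.225^0 = 0.46548
Sum = 0.871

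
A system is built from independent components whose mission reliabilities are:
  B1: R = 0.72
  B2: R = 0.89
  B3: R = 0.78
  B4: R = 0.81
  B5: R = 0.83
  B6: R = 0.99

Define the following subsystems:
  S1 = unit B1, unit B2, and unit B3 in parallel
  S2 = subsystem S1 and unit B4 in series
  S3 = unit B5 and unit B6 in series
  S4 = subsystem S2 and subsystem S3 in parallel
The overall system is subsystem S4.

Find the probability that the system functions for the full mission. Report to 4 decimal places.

0.9651

Parallel (B1, B2, and B3): 1 − (1 − 0.720000)(1 − 0.890000)(1 − 0.780000) = 0.993224
Series ([0.993224] and B4): 0.993224 × 0.810000 = 0.804511
Series (B5 and B6): 0.830000 × 0.990000 = 0.821700
Parallel ([0.804511] and [0.821700]): 1 − (1 − 0.804511)(1 − 0.821700) = 0.9651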